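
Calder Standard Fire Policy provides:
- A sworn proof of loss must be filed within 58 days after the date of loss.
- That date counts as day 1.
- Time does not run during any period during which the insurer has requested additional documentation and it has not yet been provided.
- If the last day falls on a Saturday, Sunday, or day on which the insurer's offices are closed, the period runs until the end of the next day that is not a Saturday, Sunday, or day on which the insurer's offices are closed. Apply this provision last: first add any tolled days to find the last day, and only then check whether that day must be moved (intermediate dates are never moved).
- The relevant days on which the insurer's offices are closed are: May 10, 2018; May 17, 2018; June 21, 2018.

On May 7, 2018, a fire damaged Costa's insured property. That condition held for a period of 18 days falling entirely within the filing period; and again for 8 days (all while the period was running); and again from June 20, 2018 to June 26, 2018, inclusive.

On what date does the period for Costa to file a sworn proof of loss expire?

August 6, 2018

Counting May 7, 2018 as day 1, day 58 is July 3, 2018.
Tolling adds 18 days: July 3, 2018 + 18 days = July 21, 2018.
Tolling adds 8 days: July 21, 2018 + 8 days = July 29, 2018.
From June 20, 2018 through June 26, 2018 inclusive is 7 days; tolling adds 7 days: July 29, 2018 + 7 days = August 5, 2018.
August 5, 2018 is Sunday. The next qualifying day is August 6, 2018.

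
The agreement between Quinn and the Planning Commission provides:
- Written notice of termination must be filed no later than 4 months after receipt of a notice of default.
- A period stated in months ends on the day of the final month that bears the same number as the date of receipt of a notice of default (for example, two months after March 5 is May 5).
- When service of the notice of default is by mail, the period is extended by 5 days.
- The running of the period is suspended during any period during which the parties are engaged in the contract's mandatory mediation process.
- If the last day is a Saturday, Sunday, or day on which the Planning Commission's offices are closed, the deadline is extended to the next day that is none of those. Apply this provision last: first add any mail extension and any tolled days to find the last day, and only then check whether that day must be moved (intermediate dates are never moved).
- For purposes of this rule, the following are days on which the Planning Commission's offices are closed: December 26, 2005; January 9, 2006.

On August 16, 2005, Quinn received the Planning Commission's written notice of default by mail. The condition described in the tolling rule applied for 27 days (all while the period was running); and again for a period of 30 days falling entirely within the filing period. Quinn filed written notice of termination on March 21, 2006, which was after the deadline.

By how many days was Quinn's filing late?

4 months after August 16, 2005 is December 16, 2005.
Service was by mail, adding 5 days: December 16, 2005 + 5 days = December 21, 2005.
Tolling adds 27 days: December 21, 2005 + 27 days = January 17, 2006.
Tolling adds 30 days: January 17, 2006 + 30 days = February 16, 2006.
February 16, 2006 is a Thursday and not a day on which the Planning Commission's offices are closed, so no extension applies.
The deadline is February 16, 2006; from February 16, 2006 to March 21, 2006 is 33 days.

33 days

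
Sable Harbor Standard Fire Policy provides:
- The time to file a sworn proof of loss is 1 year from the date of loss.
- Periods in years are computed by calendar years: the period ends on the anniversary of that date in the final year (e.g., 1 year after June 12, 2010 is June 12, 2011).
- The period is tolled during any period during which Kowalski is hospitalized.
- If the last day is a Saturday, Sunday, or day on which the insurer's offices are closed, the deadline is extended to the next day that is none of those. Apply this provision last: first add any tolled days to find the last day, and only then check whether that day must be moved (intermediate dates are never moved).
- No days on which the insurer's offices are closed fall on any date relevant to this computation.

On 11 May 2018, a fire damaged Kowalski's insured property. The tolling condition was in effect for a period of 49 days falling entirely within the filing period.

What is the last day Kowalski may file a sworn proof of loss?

July 1, 2019

1 year after 11 May 2018 is May 11, 2019.
Tolling adds 49 days: May 11, 2019 + 49 days = June 29, 2019.
June 29, 2019 is Saturday; June 30, 2019 is Sunday. The next qualifying day is July 1, 2019.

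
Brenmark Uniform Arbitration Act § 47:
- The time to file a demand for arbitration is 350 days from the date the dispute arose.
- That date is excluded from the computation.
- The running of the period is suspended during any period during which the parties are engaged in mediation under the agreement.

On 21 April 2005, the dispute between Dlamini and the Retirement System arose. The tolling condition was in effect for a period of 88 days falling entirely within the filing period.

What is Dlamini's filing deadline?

July 3, 2006

350 days after 21 April 2005 is April 6, 2006.
Tolling adds 88 days: April 6, 2006 + 88 days = July 3, 2006.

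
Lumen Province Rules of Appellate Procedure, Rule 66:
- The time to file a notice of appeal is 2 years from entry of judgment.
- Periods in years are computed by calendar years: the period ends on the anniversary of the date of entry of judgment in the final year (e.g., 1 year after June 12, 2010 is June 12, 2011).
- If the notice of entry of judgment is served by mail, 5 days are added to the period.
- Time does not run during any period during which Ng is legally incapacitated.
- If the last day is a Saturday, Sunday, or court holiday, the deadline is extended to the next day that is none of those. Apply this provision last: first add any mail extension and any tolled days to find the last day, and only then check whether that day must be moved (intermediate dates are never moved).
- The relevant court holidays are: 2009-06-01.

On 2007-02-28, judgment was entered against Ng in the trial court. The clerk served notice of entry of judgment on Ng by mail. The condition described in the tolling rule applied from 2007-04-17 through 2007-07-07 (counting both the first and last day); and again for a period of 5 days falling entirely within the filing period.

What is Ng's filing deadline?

June 2, 2009

2 years after 2007-02-28 is February 28, 2009.
Service was by mail, adding 5 days: February 28, 2009 + 5 days = March 5, 2009.
From April 17, 2007 through July 7, 2007 inclusive is 82 days; tolling adds 82 days: March 5, 2009 + 82 days = May 26, 2009.
Tolling adds 5 days: May 26, 2009 + 5 days = May 31, 2009.
May 31, 2009 is Sunday; June 1, 2009 is a listed holiday. The next qualifying day is June 2, 2009.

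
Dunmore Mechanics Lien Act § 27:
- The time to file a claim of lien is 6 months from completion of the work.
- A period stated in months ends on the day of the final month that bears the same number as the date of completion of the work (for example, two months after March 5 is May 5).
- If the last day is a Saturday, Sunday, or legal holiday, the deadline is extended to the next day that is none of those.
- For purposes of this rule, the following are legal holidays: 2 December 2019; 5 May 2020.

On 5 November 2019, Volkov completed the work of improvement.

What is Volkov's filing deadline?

May 6, 2020

6 months after 5 November 2019 is May 5, 2020.
May 5, 2020 is a listed holiday. The next qualifying day is May 6, 2020.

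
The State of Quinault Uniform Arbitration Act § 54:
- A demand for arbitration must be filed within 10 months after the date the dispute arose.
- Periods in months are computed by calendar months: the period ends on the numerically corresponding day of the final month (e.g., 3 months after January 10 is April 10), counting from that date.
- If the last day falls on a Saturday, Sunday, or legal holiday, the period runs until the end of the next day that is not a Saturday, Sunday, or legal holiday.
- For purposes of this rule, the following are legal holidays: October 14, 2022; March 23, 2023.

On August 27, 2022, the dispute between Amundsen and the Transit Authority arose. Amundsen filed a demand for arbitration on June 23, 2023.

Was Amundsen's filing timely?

10 months after August 27, 2022 is June 27, 2023.
June 27, 2023 is a Tuesday and not a legal holiday, so no extension applies.
The deadline is June 27, 2023; the filing on June 23, 2023 is on or before that date.

Yes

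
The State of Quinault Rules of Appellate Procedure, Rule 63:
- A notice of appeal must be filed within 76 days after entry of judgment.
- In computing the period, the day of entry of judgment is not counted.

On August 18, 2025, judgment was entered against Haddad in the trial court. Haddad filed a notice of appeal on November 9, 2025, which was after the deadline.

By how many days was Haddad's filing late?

76 days after August 18, 2025 is November 2, 2025.
The deadline is November 2, 2025; from November 2, 2025 to November 9, 2025 is 7 days.

7 days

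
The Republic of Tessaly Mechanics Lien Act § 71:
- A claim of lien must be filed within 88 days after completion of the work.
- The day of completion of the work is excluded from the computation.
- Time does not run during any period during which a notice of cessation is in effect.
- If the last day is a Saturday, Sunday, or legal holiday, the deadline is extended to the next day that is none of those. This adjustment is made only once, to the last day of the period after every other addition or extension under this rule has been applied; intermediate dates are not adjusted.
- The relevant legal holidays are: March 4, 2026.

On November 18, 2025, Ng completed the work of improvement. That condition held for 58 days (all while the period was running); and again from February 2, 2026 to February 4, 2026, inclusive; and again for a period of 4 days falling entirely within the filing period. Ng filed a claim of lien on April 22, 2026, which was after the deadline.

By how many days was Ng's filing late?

2 days

88 days after November 18, 2025 is February 14, 2026.
Tolling adds 58 days: February 14, 2026 + 58 days = April 13, 2026.
From February 2, 2026 through February 4, 2026 inclusive is 3 days; tolling adds 3 days: April 13, 2026 + 3 days = April 16, 2026.
Tolling adds 4 days: April 16, 2026 + 4 days = April 20, 2026.
April 20, 2026 is a Monday and not a legal holiday, so no extension applies.
The deadline is April 20, 2026; from April 20, 2026 to April 22, 2026 is 2 days.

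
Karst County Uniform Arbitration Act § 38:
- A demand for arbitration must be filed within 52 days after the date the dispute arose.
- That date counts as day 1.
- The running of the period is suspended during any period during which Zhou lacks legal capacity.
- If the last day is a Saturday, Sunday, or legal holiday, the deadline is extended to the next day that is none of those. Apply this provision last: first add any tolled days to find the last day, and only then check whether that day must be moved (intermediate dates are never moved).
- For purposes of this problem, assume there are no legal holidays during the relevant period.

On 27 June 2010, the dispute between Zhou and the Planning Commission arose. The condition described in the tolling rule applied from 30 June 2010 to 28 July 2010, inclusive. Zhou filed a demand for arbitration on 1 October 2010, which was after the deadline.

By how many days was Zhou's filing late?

Counting 27 June 2010 as day 1, day 52 is August 17, 2010.
From June 30, 2010 through July 28, 2010 inclusive is 29 days; tolling adds 29 days: August 17, 2010 + 29 days = September 15, 2010.
September 15, 2010 is a Wednesday and not a legal holiday, so no extension applies.
The deadline is September 15, 2010; from September 15, 2010 to October 1, 2010 is 16 days.

16 days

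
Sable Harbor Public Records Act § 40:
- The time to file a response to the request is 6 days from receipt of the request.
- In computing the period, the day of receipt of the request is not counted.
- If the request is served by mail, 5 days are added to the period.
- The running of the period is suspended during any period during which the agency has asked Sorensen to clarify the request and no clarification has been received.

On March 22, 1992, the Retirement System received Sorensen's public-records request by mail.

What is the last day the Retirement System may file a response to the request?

April 2, 1992

6 days after March 22, 1992 is March 28, 1992.
Service was by mail, adding 5 days: March 28, 1992 + 5 days = April 2, 1992.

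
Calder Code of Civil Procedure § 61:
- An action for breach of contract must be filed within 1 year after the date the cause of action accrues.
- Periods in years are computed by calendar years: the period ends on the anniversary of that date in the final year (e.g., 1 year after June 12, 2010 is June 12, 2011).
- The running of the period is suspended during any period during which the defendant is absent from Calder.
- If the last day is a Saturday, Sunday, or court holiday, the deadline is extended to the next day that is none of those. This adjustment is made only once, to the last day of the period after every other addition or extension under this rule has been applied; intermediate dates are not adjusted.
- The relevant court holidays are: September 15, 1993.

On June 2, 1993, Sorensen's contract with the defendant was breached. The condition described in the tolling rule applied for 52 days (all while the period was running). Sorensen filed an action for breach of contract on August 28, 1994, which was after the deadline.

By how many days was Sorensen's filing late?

34 days

1 year after June 2, 1993 is June 2, 1994.
Tolling adds 52 days: June 2, 1994 + 52 days = July 24, 1994.
July 24, 1994 is Sunday. The next qualifying day is July 25, 1994.
The deadline is July 25, 1994; from July 25, 1994 to August 28, 1994 is 34 days.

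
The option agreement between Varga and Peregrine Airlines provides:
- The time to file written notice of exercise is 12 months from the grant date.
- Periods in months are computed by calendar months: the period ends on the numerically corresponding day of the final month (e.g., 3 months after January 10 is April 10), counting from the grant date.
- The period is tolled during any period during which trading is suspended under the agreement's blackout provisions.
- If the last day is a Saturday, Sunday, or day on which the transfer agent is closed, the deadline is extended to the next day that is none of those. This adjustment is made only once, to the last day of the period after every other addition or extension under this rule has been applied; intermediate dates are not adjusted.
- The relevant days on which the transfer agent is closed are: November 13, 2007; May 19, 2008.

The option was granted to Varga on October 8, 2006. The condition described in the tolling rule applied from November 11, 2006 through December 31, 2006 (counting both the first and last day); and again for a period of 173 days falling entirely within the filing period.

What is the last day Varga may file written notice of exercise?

May 20, 2008

12 months after October 8, 2006 is October 8, 2007.
From November 11, 2006 through December 31, 2006 inclusive is 51 days; tolling adds 51 days: October 8, 2007 + 51 days = November 28, 2007.
Tolling adds 173 days: November 28, 2007 + 173 days = May 19, 2008.
May 19, 2008 is a listed holiday. The next qualifying day is May 20, 2008.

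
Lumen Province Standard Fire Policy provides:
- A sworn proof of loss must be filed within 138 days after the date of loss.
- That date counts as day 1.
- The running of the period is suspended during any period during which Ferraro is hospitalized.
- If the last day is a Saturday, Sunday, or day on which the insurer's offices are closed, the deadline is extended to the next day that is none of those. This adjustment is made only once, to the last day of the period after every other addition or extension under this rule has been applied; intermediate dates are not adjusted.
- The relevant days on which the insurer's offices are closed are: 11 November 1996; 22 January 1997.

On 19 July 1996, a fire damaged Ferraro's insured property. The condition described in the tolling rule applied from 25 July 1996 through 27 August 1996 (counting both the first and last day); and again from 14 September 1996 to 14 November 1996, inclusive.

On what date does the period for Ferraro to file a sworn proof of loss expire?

Counting 19 July 1996 as day 1, day 138 is December 3, 1996.
From July 25, 1996 through August 27, 1996 inclusive is 34 days; tolling adds 34 days: December 3, 1996 + 34 days = January 6, 1997.
From September 14, 1996 through November 14, 1996 inclusive is 62 days; tolling adds 62 days: January 6, 1997 + 62 days = March 9, 1997.
March 9, 1997 is Sunday. The next qualifying day is March 10, 1997.

March 10, 1997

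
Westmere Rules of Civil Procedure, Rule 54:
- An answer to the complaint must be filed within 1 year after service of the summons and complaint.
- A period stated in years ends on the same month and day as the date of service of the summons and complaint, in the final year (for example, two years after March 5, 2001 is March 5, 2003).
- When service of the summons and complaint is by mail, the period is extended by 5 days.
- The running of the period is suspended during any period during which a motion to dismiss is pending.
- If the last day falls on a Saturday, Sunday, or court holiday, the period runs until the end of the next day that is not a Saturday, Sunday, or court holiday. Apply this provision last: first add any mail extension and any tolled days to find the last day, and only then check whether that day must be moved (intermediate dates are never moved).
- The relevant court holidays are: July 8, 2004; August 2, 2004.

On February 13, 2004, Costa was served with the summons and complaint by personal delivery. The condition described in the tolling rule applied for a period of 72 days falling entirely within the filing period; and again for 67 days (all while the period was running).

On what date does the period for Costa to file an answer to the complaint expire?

1 year after February 13, 2004 is February 13, 2005.
Service was not by mail, so no mail extension applies.
Tolling adds 72 days: February 13, 2005 + 72 days = April 26, 2005.
Tolling adds 67 days: April 26, 2005 + 67 days = July 2, 2005.
July 2, 2005 is Saturday; July 3, 2005 is Sunday. The next qualifying day is July 4, 2005.

July 4, 2005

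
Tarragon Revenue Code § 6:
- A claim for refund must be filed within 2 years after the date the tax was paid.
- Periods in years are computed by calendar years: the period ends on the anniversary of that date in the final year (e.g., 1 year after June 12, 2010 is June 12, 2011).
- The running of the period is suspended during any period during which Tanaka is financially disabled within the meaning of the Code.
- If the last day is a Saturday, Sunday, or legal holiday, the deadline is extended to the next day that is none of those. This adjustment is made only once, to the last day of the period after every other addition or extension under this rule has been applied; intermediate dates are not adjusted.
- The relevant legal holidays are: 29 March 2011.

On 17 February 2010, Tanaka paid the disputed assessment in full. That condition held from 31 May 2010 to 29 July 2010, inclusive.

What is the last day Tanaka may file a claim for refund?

April 17, 2012

2 years after 17 February 2010 is February 17, 2012.
From May 31, 2010 through July 29, 2010 inclusive is 60 days; tolling adds 60 days: February 17, 2012 + 60 days = April 17, 2012.
April 17, 2012 is a Tuesday and not a legal holiday, so no extension applies.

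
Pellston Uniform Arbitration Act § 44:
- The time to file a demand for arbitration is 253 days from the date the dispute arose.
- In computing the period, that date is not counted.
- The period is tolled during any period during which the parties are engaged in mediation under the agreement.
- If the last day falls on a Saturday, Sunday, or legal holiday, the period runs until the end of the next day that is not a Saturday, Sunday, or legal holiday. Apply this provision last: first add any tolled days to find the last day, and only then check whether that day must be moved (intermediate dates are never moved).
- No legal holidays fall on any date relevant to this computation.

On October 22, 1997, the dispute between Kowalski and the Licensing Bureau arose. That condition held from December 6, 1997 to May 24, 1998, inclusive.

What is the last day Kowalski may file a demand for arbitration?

December 21, 1998

253 days after October 22, 1997 is July 2, 1998.
From December 6, 1997 through May 24, 1998 inclusive is 170 days; tolling adds 170 days: July 2, 1998 + 170 days = December 19, 1998.
December 19, 1998 is Saturday; December 20, 1998 is Sunday. The next qualifying day is December 21, 1998.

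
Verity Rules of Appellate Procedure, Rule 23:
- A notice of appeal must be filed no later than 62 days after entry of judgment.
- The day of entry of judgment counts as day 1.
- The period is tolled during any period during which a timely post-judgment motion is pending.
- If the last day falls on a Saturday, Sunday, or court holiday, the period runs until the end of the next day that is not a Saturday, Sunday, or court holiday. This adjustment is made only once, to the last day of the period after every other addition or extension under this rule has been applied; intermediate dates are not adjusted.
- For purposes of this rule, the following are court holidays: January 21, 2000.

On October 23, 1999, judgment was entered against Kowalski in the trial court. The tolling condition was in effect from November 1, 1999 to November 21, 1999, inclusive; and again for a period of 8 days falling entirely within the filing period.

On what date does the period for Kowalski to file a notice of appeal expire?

Counting October 23, 1999 as day 1, day 62 is December 23, 1999.
From November 1, 1999 through November 21, 1999 inclusive is 21 days; tolling adds 21 days: December 23, 1999 + 21 days = January 13, 2000.
Tolling adds 8 days: January 13, 2000 + 8 days = January 21, 2000.
January 21, 2000 is a listed holiday; January 22, 2000 is Saturday; January 23, 2000 is Sunday. The next qualifying day is January 24, 2000.

January 24, 2000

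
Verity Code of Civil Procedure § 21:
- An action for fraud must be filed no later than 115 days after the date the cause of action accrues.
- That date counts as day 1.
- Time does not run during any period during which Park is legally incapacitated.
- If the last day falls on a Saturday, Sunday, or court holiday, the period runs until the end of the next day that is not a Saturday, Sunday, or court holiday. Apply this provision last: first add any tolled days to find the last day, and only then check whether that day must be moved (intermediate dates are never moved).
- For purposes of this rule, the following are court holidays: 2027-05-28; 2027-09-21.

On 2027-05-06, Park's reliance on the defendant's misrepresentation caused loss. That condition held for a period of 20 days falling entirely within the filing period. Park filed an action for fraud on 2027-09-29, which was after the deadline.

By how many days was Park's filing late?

Counting 2027-05-06 as day 1, day 115 is August 28, 2027.
Tolling adds 20 days: August 28, 2027 + 20 days = September 17, 2027.
September 17, 2027 is a Friday and not a court holiday, so no extension applies.
The deadline is September 17, 2027; from September 17, 2027 to September 29, 2027 is 12 days.

12 days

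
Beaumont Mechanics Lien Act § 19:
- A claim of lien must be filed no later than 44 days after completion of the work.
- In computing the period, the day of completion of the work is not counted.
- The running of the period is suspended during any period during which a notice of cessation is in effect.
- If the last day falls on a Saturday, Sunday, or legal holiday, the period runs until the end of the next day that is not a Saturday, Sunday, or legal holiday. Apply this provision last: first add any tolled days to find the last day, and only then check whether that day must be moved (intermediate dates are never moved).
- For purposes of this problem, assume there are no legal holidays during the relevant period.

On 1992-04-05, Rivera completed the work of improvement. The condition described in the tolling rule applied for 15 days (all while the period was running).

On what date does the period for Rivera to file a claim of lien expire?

June 3, 1992

44 days after 1992-04-05 is May 19, 1992.
Tolling adds 15 days: May 19, 1992 + 15 days = June 3, 1992.
June 3, 1992 is a Wednesday and not a legal holiday, so no extension applies.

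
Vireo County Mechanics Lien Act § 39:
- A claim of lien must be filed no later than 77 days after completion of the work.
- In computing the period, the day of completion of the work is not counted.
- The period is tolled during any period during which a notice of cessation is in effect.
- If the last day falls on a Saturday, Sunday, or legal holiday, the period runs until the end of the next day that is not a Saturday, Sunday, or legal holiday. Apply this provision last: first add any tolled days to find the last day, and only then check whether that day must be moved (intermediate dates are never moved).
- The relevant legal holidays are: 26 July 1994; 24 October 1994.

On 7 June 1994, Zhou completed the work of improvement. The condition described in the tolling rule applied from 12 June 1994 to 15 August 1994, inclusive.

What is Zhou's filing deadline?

October 27, 1994

77 days after 7 June 1994 is August 23, 1994.
From June 12, 1994 through August 15, 1994 inclusive is 65 days; tolling adds 65 days: August 23, 1994 + 65 days = October 27, 1994.
October 27, 1994 is a Thursday and not a legal holiday, so no extension applies.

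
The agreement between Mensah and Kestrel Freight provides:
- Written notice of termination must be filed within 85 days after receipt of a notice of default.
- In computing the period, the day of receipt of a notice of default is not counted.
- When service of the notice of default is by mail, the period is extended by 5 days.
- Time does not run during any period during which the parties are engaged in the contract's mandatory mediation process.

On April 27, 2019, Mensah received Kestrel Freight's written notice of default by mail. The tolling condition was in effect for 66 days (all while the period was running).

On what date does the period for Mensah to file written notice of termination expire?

85 days after April 27, 2019 is July 21, 2019.
Service was by mail, adding 5 days: July 21, 2019 + 5 days = July 26, 2019.
Tolling adds 66 days: July 26, 2019 + 66 days = September 30, 2019.

September 30, 2019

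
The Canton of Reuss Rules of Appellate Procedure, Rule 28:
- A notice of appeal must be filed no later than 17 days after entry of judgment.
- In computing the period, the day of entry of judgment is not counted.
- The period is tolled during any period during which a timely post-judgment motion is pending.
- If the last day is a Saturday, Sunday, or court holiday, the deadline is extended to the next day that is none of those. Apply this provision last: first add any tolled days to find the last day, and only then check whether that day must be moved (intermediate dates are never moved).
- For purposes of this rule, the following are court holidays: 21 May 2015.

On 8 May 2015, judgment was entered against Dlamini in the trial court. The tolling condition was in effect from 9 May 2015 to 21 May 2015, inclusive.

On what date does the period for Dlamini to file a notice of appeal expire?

June 8, 2015

17 days after 8 May 2015 is May 25, 2015.
From May 9, 2015 through May 21, 2015 inclusive is 13 days; tolling adds 13 days: May 25, 2015 + 13 days = June 7, 2015.
June 7, 2015 is Sunday. The next qualifying day is June 8, 2015.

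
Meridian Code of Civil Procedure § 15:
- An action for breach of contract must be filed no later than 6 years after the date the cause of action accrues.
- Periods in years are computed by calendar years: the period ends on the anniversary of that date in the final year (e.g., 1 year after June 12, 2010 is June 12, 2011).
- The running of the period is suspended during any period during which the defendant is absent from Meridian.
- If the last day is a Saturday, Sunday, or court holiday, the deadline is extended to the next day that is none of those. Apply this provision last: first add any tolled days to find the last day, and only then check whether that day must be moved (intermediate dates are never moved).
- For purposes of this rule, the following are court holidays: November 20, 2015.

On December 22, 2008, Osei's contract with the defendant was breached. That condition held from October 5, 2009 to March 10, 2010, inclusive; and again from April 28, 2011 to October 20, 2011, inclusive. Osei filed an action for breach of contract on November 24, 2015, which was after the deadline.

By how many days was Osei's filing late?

1 day

6 years after December 22, 2008 is December 22, 2014.
From October 5, 2009 through March 10, 2010 inclusive is 157 days; tolling adds 157 days: December 22, 2014 + 157 days = May 28, 2015.
From April 28, 2011 through October 20, 2011 inclusive is 176 days; tolling adds 176 days: May 28, 2015 + 176 days = November 20, 2015.
November 20, 2015 is a listed holiday; November 21, 2015 is Saturday; November 22, 2015 is Sunday. The next qualifying day is November 23, 2015.
The deadline is November 23, 2015; from November 23, 2015 to November 24, 2015 is 1 days.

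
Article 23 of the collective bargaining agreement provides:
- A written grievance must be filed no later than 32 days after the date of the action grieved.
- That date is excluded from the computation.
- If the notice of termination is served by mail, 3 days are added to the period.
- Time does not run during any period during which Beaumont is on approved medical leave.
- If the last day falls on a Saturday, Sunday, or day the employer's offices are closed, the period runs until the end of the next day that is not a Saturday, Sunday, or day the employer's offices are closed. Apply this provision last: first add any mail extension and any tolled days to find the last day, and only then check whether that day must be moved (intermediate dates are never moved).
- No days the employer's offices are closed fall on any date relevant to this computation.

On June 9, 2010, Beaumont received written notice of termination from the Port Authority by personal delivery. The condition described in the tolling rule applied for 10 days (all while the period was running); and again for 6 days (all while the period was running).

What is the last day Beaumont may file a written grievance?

32 days after June 9, 2010 is July 11, 2010.
Service was not by mail, so no mail extension applies.
Tolling adds 10 days: July 11, 2010 + 10 days = July 21, 2010.
Tolling adds 6 days: July 21, 2010 + 6 days = July 27, 2010.
July 27, 2010 is a Tuesday and not a day the employer's offices are closed, so no extension applies.

July 27, 2010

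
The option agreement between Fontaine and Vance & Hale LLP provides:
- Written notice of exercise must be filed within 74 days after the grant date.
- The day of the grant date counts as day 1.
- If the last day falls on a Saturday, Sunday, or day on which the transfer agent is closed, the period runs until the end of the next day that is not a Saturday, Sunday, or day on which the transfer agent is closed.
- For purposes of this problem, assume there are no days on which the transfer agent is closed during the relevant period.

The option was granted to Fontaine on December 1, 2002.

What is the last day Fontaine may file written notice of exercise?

Counting December 1, 2002 as day 1, day 74 is February 12, 2003.
February 12, 2003 is a Wednesday and not a day on which the transfer agent is closed, so no extension applies.

February 12, 2003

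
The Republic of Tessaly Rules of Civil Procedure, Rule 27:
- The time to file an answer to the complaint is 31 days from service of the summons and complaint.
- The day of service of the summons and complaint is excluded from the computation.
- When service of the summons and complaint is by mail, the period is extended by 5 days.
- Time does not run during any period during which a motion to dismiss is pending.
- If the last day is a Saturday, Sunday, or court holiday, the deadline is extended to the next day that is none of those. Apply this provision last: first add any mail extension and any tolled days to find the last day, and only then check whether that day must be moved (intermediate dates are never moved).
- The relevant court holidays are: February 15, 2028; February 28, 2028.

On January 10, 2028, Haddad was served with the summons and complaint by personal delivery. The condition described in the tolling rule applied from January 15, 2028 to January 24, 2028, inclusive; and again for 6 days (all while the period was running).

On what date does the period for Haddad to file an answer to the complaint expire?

February 29, 2028

31 days after January 10, 2028 is February 10, 2028.
Service was not by mail, so no mail extension applies.
From January 15, 2028 through January 24, 2028 inclusive is 10 days; tolling adds 10 days: February 10, 2028 + 10 days = February 20, 2028.
Tolling adds 6 days: February 20, 2028 + 6 days = February 26, 2028.
February 26, 2028 is Saturday; February 27, 2028 is Sunday; February 28, 2028 is a listed holiday. The next qualifying day is February 29, 2028.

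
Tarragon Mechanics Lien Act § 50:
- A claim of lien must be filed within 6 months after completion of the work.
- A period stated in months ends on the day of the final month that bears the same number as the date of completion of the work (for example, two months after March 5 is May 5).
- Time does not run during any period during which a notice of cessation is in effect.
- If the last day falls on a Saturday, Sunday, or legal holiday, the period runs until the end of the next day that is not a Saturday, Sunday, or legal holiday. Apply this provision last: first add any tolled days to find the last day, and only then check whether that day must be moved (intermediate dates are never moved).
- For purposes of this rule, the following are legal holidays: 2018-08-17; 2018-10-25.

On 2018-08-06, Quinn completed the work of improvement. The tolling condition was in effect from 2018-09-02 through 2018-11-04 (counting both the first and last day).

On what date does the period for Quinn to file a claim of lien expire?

April 11, 2019

6 months after 2018-08-06 is February 6, 2019.
From September 2, 2018 through November 4, 2018 inclusive is 64 days; tolling adds 64 days: February 6, 2019 + 64 days = April 11, 2019.
April 11, 2019 is a Thursday and not a legal holiday, so no extension applies.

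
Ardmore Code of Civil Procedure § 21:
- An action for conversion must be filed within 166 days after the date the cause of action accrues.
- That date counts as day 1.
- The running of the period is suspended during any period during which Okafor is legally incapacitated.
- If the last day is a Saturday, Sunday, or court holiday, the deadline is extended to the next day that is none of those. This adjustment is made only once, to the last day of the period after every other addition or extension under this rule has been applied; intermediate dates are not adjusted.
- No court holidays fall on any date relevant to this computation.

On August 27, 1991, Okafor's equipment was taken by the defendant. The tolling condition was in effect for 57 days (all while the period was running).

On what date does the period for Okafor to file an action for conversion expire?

April 6, 1992

Counting August 27, 1991 as day 1, day 166 is February 8, 1992.
Tolling adds 57 days: February 8, 1992 + 57 days = April 5, 1992.
April 5, 1992 is Sunday. The next qualifying day is April 6, 1992.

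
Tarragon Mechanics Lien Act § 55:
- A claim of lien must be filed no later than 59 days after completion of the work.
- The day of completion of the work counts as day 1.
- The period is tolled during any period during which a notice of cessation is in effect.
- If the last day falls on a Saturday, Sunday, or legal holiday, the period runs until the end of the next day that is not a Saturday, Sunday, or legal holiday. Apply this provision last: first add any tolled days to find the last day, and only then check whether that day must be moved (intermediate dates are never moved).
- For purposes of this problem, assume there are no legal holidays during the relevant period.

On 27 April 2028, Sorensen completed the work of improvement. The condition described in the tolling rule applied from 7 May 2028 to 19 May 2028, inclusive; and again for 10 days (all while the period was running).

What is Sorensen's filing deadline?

July 17, 2028

Counting 27 April 2028 as day 1, day 59 is June 24, 2028.
From May 7, 2028 through May 19, 2028 inclusive is 13 days; tolling adds 13 days: June 24, 2028 + 13 days = July 7, 2028.
Tolling adds 10 days: July 7, 2028 + 10 days = July 17, 2028.
July 17, 2028 is a Monday and not a legal holiday, so no extension applies.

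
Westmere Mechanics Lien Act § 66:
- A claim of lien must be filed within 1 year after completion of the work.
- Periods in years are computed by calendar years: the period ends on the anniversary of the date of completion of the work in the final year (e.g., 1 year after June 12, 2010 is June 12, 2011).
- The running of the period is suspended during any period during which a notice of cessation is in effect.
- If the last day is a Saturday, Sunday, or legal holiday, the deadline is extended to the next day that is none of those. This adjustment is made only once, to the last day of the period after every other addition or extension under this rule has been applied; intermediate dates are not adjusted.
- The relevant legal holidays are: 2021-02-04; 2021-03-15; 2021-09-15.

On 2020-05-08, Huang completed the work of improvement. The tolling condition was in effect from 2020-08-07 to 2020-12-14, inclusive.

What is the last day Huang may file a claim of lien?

September 16, 2021

1 year after 2020-05-08 is May 8, 2021.
From August 7, 2020 through December 14, 2020 inclusive is 130 days; tolling adds 130 days: May 8, 2021 + 130 days = September 15, 2021.
September 15, 2021 is a listed holiday. The next qualifying day is September 16, 2021.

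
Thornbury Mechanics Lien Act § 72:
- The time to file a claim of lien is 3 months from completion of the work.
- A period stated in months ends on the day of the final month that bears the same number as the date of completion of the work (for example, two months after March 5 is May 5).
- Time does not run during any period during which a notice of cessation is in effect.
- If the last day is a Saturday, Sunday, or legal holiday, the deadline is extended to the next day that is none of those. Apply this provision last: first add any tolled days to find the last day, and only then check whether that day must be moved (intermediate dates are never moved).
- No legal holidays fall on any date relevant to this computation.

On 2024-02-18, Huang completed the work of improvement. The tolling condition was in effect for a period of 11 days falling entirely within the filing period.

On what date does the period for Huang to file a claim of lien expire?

May 29, 2024

3 months after 2024-02-18 is May 18, 2024.
Tolling adds 11 days: May 18, 2024 + 11 days = May 29, 2024.
May 29, 2024 is a Wednesday and not a legal holiday, so no extension applies.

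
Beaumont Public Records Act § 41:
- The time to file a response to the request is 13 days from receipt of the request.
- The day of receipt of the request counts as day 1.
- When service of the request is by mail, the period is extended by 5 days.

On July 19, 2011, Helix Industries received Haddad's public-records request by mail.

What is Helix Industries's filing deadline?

Counting July 19, 2011 as day 1, day 13 is July 31, 2011.
Service was by mail, adding 5 days: July 31, 2011 + 5 days = August 5, 2011.

August 5, 2011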